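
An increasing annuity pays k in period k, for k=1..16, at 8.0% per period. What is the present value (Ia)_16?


(Ia)_n = sum_{k=1}^{n} k * v^k, v = 1/(1+i)
v = 0.925926
Sum computed term by term:
(Ia)_16 = 61.1154


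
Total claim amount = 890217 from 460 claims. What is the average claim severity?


severity = total / number
= 890217 / 460
= 1935.2543


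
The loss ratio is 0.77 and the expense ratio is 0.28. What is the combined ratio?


Combined ratio = loss ratio + expense ratio
= 0.77 + 0.28
= 1.05


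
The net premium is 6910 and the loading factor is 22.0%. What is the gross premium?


Gross = net * (1 + loading)
= 6910 * (1 + 0.22)
= 6910 * 1.22
= 8430.2


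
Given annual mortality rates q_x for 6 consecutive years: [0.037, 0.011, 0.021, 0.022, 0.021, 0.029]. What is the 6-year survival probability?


p_k = 1 - q_k for each year
Survival = product of (1 - q_k)
= 0.963 * 0.989 * 0.979 * 0.978 * 0.979 * 0.971
= 0.8669


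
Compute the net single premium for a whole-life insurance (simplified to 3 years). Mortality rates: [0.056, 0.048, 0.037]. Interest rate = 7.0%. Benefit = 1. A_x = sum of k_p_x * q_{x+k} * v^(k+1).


v = 0.934579
Year 0: k_p_x=1.0, q=0.056, term=0.052336
Year 1: k_p_x=0.944, q=0.048, term=0.039577
Year 2: k_p_x=0.898688, q=0.037, term=0.027143
A_x = 0.1191


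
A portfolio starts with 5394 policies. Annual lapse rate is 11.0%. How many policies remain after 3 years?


remaining = initial * (1 - lapse)^years
= 5394 * (1 - 0.11)^3
= 5394 * 0.704969
= 3802.6028


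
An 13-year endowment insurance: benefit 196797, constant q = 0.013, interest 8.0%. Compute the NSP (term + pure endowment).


Term component = 18976.4291
Pure endowment = 13_p_x * v^13 * benefit = 0.843574 * 0.367698 * 196797 = 61042.5457
NSP = 80018.9748


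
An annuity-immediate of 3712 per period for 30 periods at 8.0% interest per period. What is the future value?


FV = PMT * ((1+i)^n - 1) / i
= 3712 * ((1.08)^30 - 1) / 0.08
= 3712 * (10.062657 - 1) / 0.08
= 420507.2797


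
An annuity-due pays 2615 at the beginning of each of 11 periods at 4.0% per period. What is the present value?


PV_due = PMT * (1-(1+i)^(-n))/i * (1+i)
PV_immediate = 22908.6466
PV_due = 22908.6466 * 1.04
= 23824.9925


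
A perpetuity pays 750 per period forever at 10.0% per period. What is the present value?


PV = PMT / i
= 750 / 0.1
= 7500.0


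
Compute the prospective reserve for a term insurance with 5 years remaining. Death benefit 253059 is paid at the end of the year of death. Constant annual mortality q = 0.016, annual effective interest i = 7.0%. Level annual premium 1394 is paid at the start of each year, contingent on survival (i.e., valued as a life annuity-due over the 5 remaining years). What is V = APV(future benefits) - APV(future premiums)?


v = 1/(1+i) = 0.934579
APV(future benefits) per unit = sum_{k=0}^{4} k_p_x * q * v^(k+1) = 0.063676
APV(future benefits) = 253059 * 0.063676 = 16113.688
Life annuity-due factor ä_{x:5} = sum_{k=0}^{4} k_p_x * v^k = 4.258307
APV(future premiums) = 1394 * 4.258307 = 5936.0798
V = 16113.688 - 5936.0798
= 10177.6082


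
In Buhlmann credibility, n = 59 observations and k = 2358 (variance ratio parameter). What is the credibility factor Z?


Z = n / (n + k)
= 59 / (59 + 2358)
= 59 / 2417
= 0.0244


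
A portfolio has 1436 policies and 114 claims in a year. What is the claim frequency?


frequency = claims / policies
= 114 / 1436
= 0.0794


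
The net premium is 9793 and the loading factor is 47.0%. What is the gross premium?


Gross = net * (1 + loading)
= 9793 * (1 + 0.47)
= 9793 * 1.47
= 14395.71


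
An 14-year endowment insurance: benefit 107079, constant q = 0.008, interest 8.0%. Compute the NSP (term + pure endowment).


Term component = 6772.7451
Pure endowment = 14_p_x * v^14 * benefit = 0.893642 * 0.340461 * 107079 = 32578.8042
NSP = 39351.5493


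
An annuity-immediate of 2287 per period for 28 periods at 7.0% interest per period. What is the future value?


FV = PMT * ((1+i)^n - 1) / i
= 2287 * ((1.07)^28 - 1) / 0.07
= 2287 * (6.648838 - 1) / 0.07
= 184555.6191


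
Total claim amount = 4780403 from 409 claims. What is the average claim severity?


severity = total / number
= 4780403 / 409
= 11688.0269


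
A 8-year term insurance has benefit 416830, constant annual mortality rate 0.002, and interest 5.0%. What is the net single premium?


NSP = benefit * sum_{k=0}^{n-1} k_p_x * q * v^(k+1)
With constant q=0.002, v=0.952381
Sum = 0.012843
NSP = 416830 * 0.012843
= 5353.2926


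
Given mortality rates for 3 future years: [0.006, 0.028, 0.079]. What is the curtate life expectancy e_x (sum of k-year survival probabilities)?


e_x = sum_{k=1}^{n} k_p_x
k_p_x values:
  1_p_x = 0.994
  2_p_x = 0.966168
  3_p_x = 0.889841
e_x = 2.85


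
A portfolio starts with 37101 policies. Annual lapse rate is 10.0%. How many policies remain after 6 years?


remaining = initial * (1 - lapse)^years
= 37101 * (1 - 0.1)^6
= 37101 * 0.531441
= 19716.9925


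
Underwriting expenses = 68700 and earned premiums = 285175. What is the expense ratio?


Expense ratio = expenses / premiums
= 68700 / 285175
= 0.2409


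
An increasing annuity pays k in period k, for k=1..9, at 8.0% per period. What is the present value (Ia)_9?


(Ia)_n = sum_{k=1}^{n} k * v^k, v = 1/(1+i)
v = 0.925926
Sum computed term by term:
(Ia)_9 = 28.055


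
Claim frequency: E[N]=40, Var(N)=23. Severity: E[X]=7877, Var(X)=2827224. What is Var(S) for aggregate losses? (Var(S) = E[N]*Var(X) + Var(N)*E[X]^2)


Var(S) = E[N]*Var(X) + Var(N)*E[X]^2
= 40*2827224 + 23*7877^2
= 113088960 + 1427083967
= 1.5402e+09


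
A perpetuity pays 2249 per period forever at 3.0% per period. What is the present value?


PV = PMT / i
= 2249 / 0.03
= 74966.6667


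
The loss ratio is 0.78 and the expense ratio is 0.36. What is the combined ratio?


Combined ratio = loss ratio + expense ratio
= 0.78 + 0.36
= 1.14


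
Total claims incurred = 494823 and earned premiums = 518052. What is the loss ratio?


Loss ratio = claims / premiums
= 494823 / 518052
= 0.9552


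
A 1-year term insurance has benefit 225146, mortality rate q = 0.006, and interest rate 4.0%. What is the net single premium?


NSP = benefit * q * v
v = 1/(1+i) = 0.961538
NSP = 225146 * 0.006 * 0.961538
= 1298.9192


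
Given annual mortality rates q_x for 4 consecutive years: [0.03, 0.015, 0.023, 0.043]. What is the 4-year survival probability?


p_k = 1 - q_k for each year
Survival = product of (1 - q_k)
= 0.97 * 0.985 * 0.977 * 0.957
= 0.8933


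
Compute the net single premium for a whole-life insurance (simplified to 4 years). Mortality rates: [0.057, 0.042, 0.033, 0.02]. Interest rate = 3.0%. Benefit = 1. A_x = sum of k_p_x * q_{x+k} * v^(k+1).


v = 0.970874
Year 0: k_p_x=1.0, q=0.057, term=0.05534
Year 1: k_p_x=0.943, q=0.042, term=0.037332
Year 2: k_p_x=0.903394, q=0.033, term=0.027282
Year 3: k_p_x=0.873582, q=0.02, term=0.015523
A_x = 0.1355


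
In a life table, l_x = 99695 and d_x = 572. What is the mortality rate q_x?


q_x = d_x / l_x
= 572 / 99695
= 0.0057


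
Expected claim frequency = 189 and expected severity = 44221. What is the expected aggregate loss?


E[S] = E[N] * E[X]
= 189 * 44221
= 8.3578e+06


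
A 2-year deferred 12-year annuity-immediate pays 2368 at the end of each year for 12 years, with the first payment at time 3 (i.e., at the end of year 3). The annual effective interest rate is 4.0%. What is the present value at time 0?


PV at time 2 of the 12-year annuity-immediate:
a_n = 2368 * (1-(1+0.04)^(-12))/0.04 = 22223.8547
Discount back 2 years to time 0:
PV = 22223.8547 * (1+0.04)^(-2)
= 22223.8547 * 0.924556
= 20547.2029


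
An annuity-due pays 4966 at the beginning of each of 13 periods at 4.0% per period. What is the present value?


PV_due = PMT * (1-(1+i)^(-n))/i * (1+i)
PV_immediate = 49588.7272
PV_due = 49588.7272 * 1.04
= 51572.2763


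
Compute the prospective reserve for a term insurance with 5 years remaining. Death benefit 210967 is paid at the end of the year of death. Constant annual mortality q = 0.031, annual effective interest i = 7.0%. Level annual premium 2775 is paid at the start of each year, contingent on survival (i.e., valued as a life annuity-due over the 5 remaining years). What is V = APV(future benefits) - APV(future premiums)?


v = 1/(1+i) = 0.934579
APV(future benefits) per unit = sum_{k=0}^{4} k_p_x * q * v^(k+1) = 0.119974
APV(future benefits) = 210967 * 0.119974 = 25310.6185
Life annuity-due factor ä_{x:5} = sum_{k=0}^{4} k_p_x * v^k = 4.141048
APV(future premiums) = 2775 * 4.141048 = 11491.4095
V = 25310.6185 - 11491.4095
= 13819.209


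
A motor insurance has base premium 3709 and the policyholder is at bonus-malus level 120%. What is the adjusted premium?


adjusted = base * BM_level / 100
= 3709 * 120 / 100
= 3709 * 1.2
= 4450.8


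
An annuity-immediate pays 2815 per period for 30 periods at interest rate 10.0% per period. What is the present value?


PV = PMT * (1 - (1+i)^(-n)) / i
= 2815 * (1 - (1+0.1)^(-30)) / 0.1
= 2815 * (1 - 0.057309) / 0.1
= 2815 * 9.426914
= 26536.7642


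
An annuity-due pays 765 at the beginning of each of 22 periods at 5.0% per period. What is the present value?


PV_due = PMT * (1-(1+i)^(-n))/i * (1+i)
PV_immediate = 10069.697
PV_due = 10069.697 * 1.05
= 10573.1818


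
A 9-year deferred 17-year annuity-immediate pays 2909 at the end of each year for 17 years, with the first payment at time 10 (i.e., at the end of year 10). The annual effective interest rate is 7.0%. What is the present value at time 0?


PV at time 9 of the 17-year annuity-immediate:
a_n = 2909 * (1-(1+0.07)^(-17))/0.07 = 28401.2157
Discount back 9 years to time 0:
PV = 28401.2157 * (1+0.07)^(-9)
= 28401.2157 * 0.543934
= 15448.3795


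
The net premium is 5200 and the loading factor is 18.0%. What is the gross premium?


Gross = net * (1 + loading)
= 5200 * (1 + 0.18)
= 5200 * 1.18
= 6136.0


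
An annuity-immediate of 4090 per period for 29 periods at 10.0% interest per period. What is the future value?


FV = PMT * ((1+i)^n - 1) / i
= 4090 * ((1.1)^29 - 1) / 0.1
= 4090 * (15.863093 - 1) / 0.1
= 607900.5025


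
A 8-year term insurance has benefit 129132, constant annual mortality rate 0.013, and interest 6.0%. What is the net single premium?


NSP = benefit * sum_{k=0}^{n-1} k_p_x * q * v^(k+1)
With constant q=0.013, v=0.943396
Sum = 0.077456
NSP = 129132 * 0.077456
= 10002.0555


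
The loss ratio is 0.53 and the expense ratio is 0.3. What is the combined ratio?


Combined ratio = loss ratio + expense ratio
= 0.53 + 0.3
= 0.83


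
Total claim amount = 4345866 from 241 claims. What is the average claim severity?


severity = total / number
= 4345866 / 241
= 18032.639


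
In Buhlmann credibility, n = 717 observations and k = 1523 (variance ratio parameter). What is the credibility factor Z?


Z = n / (n + k)
= 717 / (717 + 1523)
= 717 / 2240
= 0.3201


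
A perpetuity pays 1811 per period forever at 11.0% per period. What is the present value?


PV = PMT / i
= 1811 / 0.11
= 16463.6364


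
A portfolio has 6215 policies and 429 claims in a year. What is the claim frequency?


frequency = claims / policies
= 429 / 6215
= 0.069


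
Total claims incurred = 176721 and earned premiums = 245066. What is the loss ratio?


Loss ratio = claims / premiums
= 176721 / 245066
= 0.7211


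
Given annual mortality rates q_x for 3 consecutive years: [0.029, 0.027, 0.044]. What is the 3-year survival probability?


p_k = 1 - q_k for each year
Survival = product of (1 - q_k)
= 0.971 * 0.973 * 0.956
= 0.9032


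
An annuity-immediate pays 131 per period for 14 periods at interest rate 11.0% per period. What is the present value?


PV = PMT * (1 - (1+i)^(-n)) / i
= 131 * (1 - (1+0.11)^(-14)) / 0.11
= 131 * (1 - 0.231995) / 0.11
= 131 * 6.981865
= 914.6243


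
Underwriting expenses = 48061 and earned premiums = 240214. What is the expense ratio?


Expense ratio = expenses / premiums
= 48061 / 240214
= 0.2001


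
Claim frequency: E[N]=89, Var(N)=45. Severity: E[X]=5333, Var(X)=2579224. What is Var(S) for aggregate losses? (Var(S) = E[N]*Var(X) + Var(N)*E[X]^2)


Var(S) = E[N]*Var(X) + Var(N)*E[X]^2
= 89*2579224 + 45*5333^2
= 229550936 + 1279840005
= 1.5094e+09


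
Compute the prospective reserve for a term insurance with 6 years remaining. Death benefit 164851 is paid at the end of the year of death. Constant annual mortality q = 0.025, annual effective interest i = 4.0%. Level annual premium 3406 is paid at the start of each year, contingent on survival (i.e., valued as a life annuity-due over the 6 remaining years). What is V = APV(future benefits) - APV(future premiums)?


v = 1/(1+i) = 0.961538
APV(future benefits) per unit = sum_{k=0}^{5} k_p_x * q * v^(k+1) = 0.123487
APV(future benefits) = 164851 * 0.123487 = 20356.9328
Life annuity-due factor ä_{x:6} = sum_{k=0}^{5} k_p_x * v^k = 5.137053
APV(future premiums) = 3406 * 5.137053 = 17496.8042
V = 20356.9328 - 17496.8042
= 2860.1286


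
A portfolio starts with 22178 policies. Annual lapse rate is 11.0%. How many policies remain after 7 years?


remaining = initial * (1 - lapse)^years
= 22178 * (1 - 0.11)^7
= 22178 * 0.442313
= 9809.6255


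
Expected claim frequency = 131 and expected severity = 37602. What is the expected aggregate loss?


E[S] = E[N] * E[X]
= 131 * 37602
= 4.9259e+06


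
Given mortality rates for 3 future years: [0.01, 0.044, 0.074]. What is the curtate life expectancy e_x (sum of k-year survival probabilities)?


e_x = sum_{k=1}^{n} k_p_x
k_p_x values:
  1_p_x = 0.99
  2_p_x = 0.94644
  3_p_x = 0.876403
e_x = 2.8128


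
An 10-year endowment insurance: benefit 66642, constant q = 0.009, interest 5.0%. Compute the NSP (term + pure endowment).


Term component = 4464.3214
Pure endowment = 10_p_x * v^10 * benefit = 0.913559 * 0.613913 * 66642 = 37375.8929
NSP = 41840.2143


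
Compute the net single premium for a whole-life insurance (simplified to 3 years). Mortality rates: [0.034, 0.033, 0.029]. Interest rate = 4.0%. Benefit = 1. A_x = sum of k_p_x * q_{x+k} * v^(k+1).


v = 0.961538
Year 0: k_p_x=1.0, q=0.034, term=0.032692
Year 1: k_p_x=0.966, q=0.033, term=0.029473
Year 2: k_p_x=0.934122, q=0.029, term=0.024083
A_x = 0.0862


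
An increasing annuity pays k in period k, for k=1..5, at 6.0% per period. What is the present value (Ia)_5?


(Ia)_n = sum_{k=1}^{n} k * v^k, v = 1/(1+i)
v = 0.943396
Sum computed term by term:
(Ia)_5 = 12.1469


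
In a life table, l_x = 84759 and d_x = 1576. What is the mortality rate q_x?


q_x = d_x / l_x
= 1576 / 84759
= 0.0186


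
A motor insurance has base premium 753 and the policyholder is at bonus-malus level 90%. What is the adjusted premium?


adjusted = base * BM_level / 100
= 753 * 90 / 100
= 753 * 0.9
= 677.7


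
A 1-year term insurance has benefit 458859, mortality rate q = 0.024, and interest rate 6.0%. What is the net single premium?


NSP = benefit * q * v
v = 1/(1+i) = 0.943396
NSP = 458859 * 0.024 * 0.943396
= 10389.2604


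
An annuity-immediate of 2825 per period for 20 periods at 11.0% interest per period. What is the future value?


FV = PMT * ((1+i)^n - 1) / i
= 2825 * ((1.11)^20 - 1) / 0.11
= 2825 * (8.062312 - 1) / 0.11
= 181373.0008


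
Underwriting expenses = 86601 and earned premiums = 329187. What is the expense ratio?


Expense ratio = expenses / premiums
= 86601 / 329187
= 0.2631


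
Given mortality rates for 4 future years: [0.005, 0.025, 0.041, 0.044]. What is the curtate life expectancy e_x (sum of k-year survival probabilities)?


e_x = sum_{k=1}^{n} k_p_x
k_p_x values:
  1_p_x = 0.995
  2_p_x = 0.970125
  3_p_x = 0.93035
  4_p_x = 0.889414
e_x = 3.7849


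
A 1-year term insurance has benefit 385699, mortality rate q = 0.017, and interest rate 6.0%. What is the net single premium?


NSP = benefit * q * v
v = 1/(1+i) = 0.943396
NSP = 385699 * 0.017 * 0.943396
= 6185.7387


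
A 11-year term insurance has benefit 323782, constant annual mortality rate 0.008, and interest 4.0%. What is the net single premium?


NSP = benefit * sum_{k=0}^{n-1} k_p_x * q * v^(k+1)
With constant q=0.008, v=0.961538
Sum = 0.067558
NSP = 323782 * 0.067558
= 21874.1547


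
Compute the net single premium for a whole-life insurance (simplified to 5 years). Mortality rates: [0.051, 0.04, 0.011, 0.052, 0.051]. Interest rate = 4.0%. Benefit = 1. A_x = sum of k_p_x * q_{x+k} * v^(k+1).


v = 0.961538
Year 0: k_p_x=1.0, q=0.051, term=0.049038
Year 1: k_p_x=0.949, q=0.04, term=0.035096
Year 2: k_p_x=0.91104, q=0.011, term=0.008909
Year 3: k_p_x=0.901019, q=0.052, term=0.04005
Year 4: k_p_x=0.854166, q=0.051, term=0.035805
A_x = 0.1689


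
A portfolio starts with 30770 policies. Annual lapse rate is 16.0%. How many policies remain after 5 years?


remaining = initial * (1 - lapse)^years
= 30770 * (1 - 0.16)^5
= 30770 * 0.418212
= 12868.3815


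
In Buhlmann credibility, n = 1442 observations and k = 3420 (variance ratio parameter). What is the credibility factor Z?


Z = n / (n + k)
= 1442 / (1442 + 3420)
= 1442 / 4862
= 0.2966


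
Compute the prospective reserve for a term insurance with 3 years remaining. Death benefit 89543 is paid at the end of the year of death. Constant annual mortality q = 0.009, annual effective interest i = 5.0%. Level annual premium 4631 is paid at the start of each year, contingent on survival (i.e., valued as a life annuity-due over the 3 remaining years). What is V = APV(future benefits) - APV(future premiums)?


v = 1/(1+i) = 0.952381
APV(future benefits) per unit = sum_{k=0}^{2} k_p_x * q * v^(k+1) = 0.024296
APV(future benefits) = 89543 * 0.024296 = 2175.5771
Life annuity-due factor ä_{x:3} = sum_{k=0}^{2} k_p_x * v^k = 2.834586
APV(future premiums) = 4631 * 2.834586 = 13126.9675
V = 2175.5771 - 13126.9675
= -10951.3904


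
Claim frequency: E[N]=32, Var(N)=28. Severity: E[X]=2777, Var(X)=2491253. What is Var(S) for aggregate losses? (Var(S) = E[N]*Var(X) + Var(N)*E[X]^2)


Var(S) = E[N]*Var(X) + Var(N)*E[X]^2
= 32*2491253 + 28*2777^2
= 79720096 + 215928412
= 2.9565e+08


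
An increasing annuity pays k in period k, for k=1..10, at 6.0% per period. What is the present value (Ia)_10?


(Ia)_n = sum_{k=1}^{n} k * v^k, v = 1/(1+i)
v = 0.943396
Sum computed term by term:
(Ia)_10 = 36.9624


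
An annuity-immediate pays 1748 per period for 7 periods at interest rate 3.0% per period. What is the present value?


PV = PMT * (1 - (1+i)^(-n)) / i
= 1748 * (1 - (1+0.03)^(-7)) / 0.03
= 1748 * (1 - 0.813092) / 0.03
= 1748 * 6.230283
= 10890.5346


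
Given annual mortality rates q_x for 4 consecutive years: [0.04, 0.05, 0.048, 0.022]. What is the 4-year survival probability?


p_k = 1 - q_k for each year
Survival = product of (1 - q_k)
= 0.96 * 0.95 * 0.952 * 0.978
= 0.8491


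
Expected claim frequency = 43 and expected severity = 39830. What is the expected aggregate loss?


E[S] = E[N] * E[X]
= 43 * 39830
= 1.7127e+06


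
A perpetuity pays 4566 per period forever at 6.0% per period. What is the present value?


PV = PMT / i
= 4566 / 0.06
= 76100.0


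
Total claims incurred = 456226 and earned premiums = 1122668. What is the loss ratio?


Loss ratio = claims / premiums
= 456226 / 1122668
= 0.4064


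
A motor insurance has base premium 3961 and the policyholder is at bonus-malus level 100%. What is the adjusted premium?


adjusted = base * BM_level / 100
= 3961 * 100 / 100
= 3961 * 1.0
= 3961.0


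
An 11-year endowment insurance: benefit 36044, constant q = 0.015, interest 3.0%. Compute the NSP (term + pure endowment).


Term component = 4664.439
Pure endowment = 11_p_x * v^11 * benefit = 0.846834 * 0.722421 * 36044 = 22050.6829
NSP = 26715.122


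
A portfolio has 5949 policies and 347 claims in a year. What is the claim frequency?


frequency = claims / policies
= 347 / 5949
= 0.0583


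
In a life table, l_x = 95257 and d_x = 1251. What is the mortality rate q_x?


q_x = d_x / l_x
= 1251 / 95257
= 0.0131


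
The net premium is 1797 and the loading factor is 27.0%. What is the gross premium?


Gross = net * (1 + loading)
= 1797 * (1 + 0.27)
= 1797 * 1.27
= 2282.19


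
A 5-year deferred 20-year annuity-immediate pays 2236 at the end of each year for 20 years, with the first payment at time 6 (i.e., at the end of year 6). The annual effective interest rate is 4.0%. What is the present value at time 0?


PV at time 5 of the 20-year annuity-immediate:
a_n = 2236 * (1-(1+0.04)^(-20))/0.04 = 30387.9697
Discount back 5 years to time 0:
PV = 30387.9697 * (1+0.04)^(-5)
= 30387.9697 * 0.821927
= 24976.696


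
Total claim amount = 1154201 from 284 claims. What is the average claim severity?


severity = total / number
= 1154201 / 284
= 4064.088


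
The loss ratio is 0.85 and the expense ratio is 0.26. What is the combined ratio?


Combined ratio = loss ratio + expense ratio
= 0.85 + 0.26
= 1.11


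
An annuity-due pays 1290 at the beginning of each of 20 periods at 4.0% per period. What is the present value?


PV_due = PMT * (1-(1+i)^(-n))/i * (1+i)
PV_immediate = 17531.521
PV_due = 17531.521 * 1.04
= 18232.7818


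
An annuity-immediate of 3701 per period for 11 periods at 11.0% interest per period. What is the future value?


FV = PMT * ((1+i)^n - 1) / i
= 3701 * ((1.11)^11 - 1) / 0.11
= 3701 * (3.151757 - 1) / 0.11
= 72396.8522


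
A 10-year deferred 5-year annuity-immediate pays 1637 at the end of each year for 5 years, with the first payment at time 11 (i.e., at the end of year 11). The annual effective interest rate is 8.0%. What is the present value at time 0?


PV at time 10 of the 5-year annuity-immediate:
a_n = 1637 * (1-(1+0.08)^(-5))/0.08 = 6536.0663
Discount back 10 years to time 0:
PV = 6536.0663 * (1+0.08)^(-10)
= 6536.0663 * 0.463193
= 3027.4634


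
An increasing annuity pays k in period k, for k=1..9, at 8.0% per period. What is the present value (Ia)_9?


(Ia)_n = sum_{k=1}^{n} k * v^k, v = 1/(1+i)
v = 0.925926
Sum computed term by term:
(Ia)_9 = 28.055


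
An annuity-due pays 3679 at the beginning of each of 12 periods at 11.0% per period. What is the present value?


PV_due = PMT * (1-(1+i)^(-n))/i * (1+i)
PV_immediate = 23885.3783
PV_due = 23885.3783 * 1.11
= 26512.7699


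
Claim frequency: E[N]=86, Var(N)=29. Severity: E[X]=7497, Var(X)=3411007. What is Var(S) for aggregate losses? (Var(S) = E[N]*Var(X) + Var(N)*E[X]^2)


Var(S) = E[N]*Var(X) + Var(N)*E[X]^2
= 86*3411007 + 29*7497^2
= 293346602 + 1629945261
= 1.9233e+09


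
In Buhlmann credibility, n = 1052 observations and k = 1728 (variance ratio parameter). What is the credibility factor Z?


Z = n / (n + k)
= 1052 / (1052 + 1728)
= 1052 / 2780
= 0.3784


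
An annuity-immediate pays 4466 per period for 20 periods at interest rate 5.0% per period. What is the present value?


PV = PMT * (1 - (1+i)^(-n)) / i
= 4466 * (1 - (1+0.05)^(-20)) / 0.05
= 4466 * (1 - 0.376889) / 0.05
= 4466 * 12.46221
= 55656.2314


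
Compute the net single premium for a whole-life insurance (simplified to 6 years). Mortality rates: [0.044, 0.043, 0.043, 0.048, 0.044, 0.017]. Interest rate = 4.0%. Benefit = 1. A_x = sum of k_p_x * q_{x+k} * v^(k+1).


v = 0.961538
Year 0: k_p_x=1.0, q=0.044, term=0.042308
Year 1: k_p_x=0.956, q=0.043, term=0.038007
Year 2: k_p_x=0.914892, q=0.043, term=0.034973
Year 3: k_p_x=0.875552, q=0.048, term=0.035924
Year 4: k_p_x=0.833525, q=0.044, term=0.030144
Year 5: k_p_x=0.79685, q=0.017, term=0.010706
A_x = 0.1921


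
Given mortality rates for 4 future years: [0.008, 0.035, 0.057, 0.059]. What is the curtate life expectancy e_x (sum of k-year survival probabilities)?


e_x = sum_{k=1}^{n} k_p_x
k_p_x values:
  1_p_x = 0.992
  2_p_x = 0.95728
  3_p_x = 0.902715
  4_p_x = 0.849455
e_x = 3.7014


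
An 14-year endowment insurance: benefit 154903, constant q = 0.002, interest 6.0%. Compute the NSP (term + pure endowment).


Term component = 2847.8354
Pure endowment = 14_p_x * v^14 * benefit = 0.972361 * 0.442301 * 154903 = 66620.102
NSP = 69467.9374


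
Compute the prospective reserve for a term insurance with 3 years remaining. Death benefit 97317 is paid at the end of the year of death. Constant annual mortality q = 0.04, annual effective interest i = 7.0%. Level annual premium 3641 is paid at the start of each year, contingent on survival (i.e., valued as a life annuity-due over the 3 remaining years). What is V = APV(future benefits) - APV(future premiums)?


v = 1/(1+i) = 0.934579
APV(future benefits) per unit = sum_{k=0}^{2} k_p_x * q * v^(k+1) = 0.101015
APV(future benefits) = 97317 * 0.101015 = 9830.4991
Life annuity-due factor ä_{x:3} = sum_{k=0}^{2} k_p_x * v^k = 2.702157
APV(future premiums) = 3641 * 2.702157 = 9838.5551
V = 9830.4991 - 9838.5551
= -8.056


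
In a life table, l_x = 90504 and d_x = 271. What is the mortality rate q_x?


q_x = d_x / l_x
= 271 / 90504
= 0.003


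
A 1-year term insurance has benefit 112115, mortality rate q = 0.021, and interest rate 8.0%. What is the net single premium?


NSP = benefit * q * v
v = 1/(1+i) = 0.925926
NSP = 112115 * 0.021 * 0.925926
= 2180.0139


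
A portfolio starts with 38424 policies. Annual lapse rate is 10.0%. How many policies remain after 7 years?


remaining = initial * (1 - lapse)^years
= 38424 * (1 - 0.1)^7
= 38424 * 0.478297
= 18378.0801


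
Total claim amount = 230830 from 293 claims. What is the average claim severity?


severity = total / number
= 230830 / 293
= 787.8157


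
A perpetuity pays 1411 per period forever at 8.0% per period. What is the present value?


PV = PMT / i
= 1411 / 0.08
= 17637.5


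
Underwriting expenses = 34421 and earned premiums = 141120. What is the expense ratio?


Expense ratio = expenses / premiums
= 34421 / 141120
= 0.2439


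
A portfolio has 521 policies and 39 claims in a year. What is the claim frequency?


frequency = claims / policies
= 39 / 521
= 0.0749


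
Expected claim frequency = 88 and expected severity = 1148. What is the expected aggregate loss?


E[S] = E[N] * E[X]
= 88 * 1148
= 101024


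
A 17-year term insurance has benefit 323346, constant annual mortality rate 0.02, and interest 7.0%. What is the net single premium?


NSP = benefit * sum_{k=0}^{n-1} k_p_x * q * v^(k+1)
With constant q=0.02, v=0.934579
Sum = 0.172322
NSP = 323346 * 0.172322
= 55719.4781


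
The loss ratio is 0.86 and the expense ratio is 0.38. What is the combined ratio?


Combined ratio = loss ratio + expense ratio
= 0.86 + 0.38
= 1.24


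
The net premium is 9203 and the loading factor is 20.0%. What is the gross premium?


Gross = net * (1 + loading)
= 9203 * (1 + 0.2)
= 9203 * 1.2
= 11043.6


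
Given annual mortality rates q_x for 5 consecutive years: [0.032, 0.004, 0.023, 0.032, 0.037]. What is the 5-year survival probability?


p_k = 1 - q_k for each year
Survival = product of (1 - q_k)
= 0.968 * 0.996 * 0.977 * 0.968 * 0.963
= 0.8781


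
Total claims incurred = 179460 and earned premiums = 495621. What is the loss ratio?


Loss ratio = claims / premiums
= 179460 / 495621
= 0.3621


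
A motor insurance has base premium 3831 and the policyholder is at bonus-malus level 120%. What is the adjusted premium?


adjusted = base * BM_level / 100
= 3831 * 120 / 100
= 3831 * 1.2
= 4597.2


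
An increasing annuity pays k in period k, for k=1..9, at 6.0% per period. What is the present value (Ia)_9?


(Ia)_n = sum_{k=1}^{n} k * v^k, v = 1/(1+i)
v = 0.943396
Sum computed term by term:
(Ia)_9 = 31.3785


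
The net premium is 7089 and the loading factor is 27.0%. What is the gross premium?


Gross = net * (1 + loading)
= 7089 * (1 + 0.27)
= 7089 * 1.27
= 9003.03


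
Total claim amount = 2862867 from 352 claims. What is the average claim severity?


severity = total / number
= 2862867 / 352
= 8133.1449


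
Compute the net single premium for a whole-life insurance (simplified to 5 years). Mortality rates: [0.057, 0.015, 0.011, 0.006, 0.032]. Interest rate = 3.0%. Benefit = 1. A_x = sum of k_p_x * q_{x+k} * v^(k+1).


v = 0.970874
Year 0: k_p_x=1.0, q=0.057, term=0.05534
Year 1: k_p_x=0.943, q=0.015, term=0.013333
Year 2: k_p_x=0.928855, q=0.011, term=0.00935
Year 3: k_p_x=0.918638, q=0.006, term=0.004897
Year 4: k_p_x=0.913126, q=0.032, term=0.025205
A_x = 0.1081


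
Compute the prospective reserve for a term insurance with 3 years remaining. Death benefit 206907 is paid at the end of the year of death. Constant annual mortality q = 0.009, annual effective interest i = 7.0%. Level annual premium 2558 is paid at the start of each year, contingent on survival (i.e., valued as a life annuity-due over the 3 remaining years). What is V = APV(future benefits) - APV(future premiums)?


v = 1/(1+i) = 0.934579
APV(future benefits) per unit = sum_{k=0}^{2} k_p_x * q * v^(k+1) = 0.023416
APV(future benefits) = 206907 * 0.023416 = 4845.0276
Life annuity-due factor ä_{x:3} = sum_{k=0}^{2} k_p_x * v^k = 2.783956
APV(future premiums) = 2558 * 2.783956 = 7121.3589
V = 4845.0276 - 7121.3589
= -2276.3314


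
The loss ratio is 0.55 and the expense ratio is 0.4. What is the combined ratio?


Combined ratio = loss ratio + expense ratio
= 0.55 + 0.4
= 0.95


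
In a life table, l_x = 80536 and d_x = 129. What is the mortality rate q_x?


q_x = d_x / l_x
= 129 / 80536
= 0.0016


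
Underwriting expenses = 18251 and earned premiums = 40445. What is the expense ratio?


Expense ratio = expenses / premiums
= 18251 / 40445
= 0.4513


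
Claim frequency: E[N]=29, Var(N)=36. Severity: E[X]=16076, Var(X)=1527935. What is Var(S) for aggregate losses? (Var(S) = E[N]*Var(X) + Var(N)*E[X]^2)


Var(S) = E[N]*Var(X) + Var(N)*E[X]^2
= 29*1527935 + 36*16076^2
= 44310115 + 9303759936
= 9.3481e+09


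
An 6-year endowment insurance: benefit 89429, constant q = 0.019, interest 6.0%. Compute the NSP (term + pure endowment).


Term component = 7994.246
Pure endowment = 6_p_x * v^6 * benefit = 0.89128 * 0.704961 * 89429 = 56189.7665
NSP = 64184.0125


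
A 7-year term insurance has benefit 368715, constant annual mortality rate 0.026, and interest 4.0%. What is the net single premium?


NSP = benefit * sum_{k=0}^{n-1} k_p_x * q * v^(k+1)
With constant q=0.026, v=0.961538
Sum = 0.144991
NSP = 368715 * 0.144991
= 53460.482


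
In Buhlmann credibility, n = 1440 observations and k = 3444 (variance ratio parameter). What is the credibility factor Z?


Z = n / (n + k)
= 1440 / (1440 + 3444)
= 1440 / 4884
= 0.2948


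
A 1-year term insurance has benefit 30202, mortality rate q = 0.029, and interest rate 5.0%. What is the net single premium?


NSP = benefit * q * v
v = 1/(1+i) = 0.952381
NSP = 30202 * 0.029 * 0.952381
= 834.1505


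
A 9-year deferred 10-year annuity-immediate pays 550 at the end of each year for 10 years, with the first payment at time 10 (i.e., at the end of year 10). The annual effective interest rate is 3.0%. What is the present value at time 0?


PV at time 9 of the 10-year annuity-immediate:
a_n = 550 * (1-(1+0.03)^(-10))/0.03 = 4691.6116
Discount back 9 years to time 0:
PV = 4691.6116 * (1+0.03)^(-9)
= 4691.6116 * 0.766417
= 3595.7296


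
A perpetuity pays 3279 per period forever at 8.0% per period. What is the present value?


PV = PMT / i
= 3279 / 0.08
= 40987.5


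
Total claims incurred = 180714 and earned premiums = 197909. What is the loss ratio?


Loss ratio = claims / premiums
= 180714 / 197909
= 0.9131


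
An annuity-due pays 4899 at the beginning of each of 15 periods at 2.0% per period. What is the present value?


PV_due = PMT * (1-(1+i)^(-n))/i * (1+i)
PV_immediate = 62948.5419
PV_due = 62948.5419 * 1.02
= 64207.5127


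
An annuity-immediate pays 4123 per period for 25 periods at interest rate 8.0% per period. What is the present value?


PV = PMT * (1 - (1+i)^(-n)) / i
= 4123 * (1 - (1+0.08)^(-25)) / 0.08
= 4123 * (1 - 0.146018) / 0.08
= 4123 * 10.674776
= 44012.1022


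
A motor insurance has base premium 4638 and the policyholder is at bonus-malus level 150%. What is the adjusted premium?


adjusted = base * BM_level / 100
= 4638 * 150 / 100
= 4638 * 1.5
= 6957.0


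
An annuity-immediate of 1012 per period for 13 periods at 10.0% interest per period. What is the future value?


FV = PMT * ((1+i)^n - 1) / i
= 1012 * ((1.1)^13 - 1) / 0.1
= 1012 * (3.452271 - 1) / 0.1
= 24816.9847


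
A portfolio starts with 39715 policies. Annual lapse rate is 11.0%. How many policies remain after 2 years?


remaining = initial * (1 - lapse)^years
= 39715 * (1 - 0.11)^2
= 39715 * 0.7921
= 31458.2515


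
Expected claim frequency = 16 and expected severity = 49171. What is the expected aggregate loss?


E[S] = E[N] * E[X]
= 16 * 49171
= 786736


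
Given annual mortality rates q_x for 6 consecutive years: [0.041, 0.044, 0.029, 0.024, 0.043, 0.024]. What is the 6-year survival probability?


p_k = 1 - q_k for each year
Survival = product of (1 - q_k)
= 0.959 * 0.956 * 0.971 * 0.976 * 0.957 * 0.976
= 0.8115


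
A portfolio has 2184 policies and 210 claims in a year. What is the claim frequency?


frequency = claims / policies
= 210 / 2184
= 0.0962


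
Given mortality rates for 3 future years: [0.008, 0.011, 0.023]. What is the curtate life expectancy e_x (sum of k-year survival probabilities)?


e_x = sum_{k=1}^{n} k_p_x
k_p_x values:
  1_p_x = 0.992
  2_p_x = 0.981088
  3_p_x = 0.958523
e_x = 2.9316


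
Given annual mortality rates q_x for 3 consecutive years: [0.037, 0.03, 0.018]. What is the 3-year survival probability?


p_k = 1 - q_k for each year
Survival = product of (1 - q_k)
= 0.963 * 0.97 * 0.982
= 0.9173


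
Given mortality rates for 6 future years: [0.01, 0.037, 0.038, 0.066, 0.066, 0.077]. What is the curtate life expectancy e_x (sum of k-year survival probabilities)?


e_x = sum_{k=1}^{n} k_p_x
k_p_x values:
  1_p_x = 0.99
  2_p_x = 0.95337
  3_p_x = 0.917142
  4_p_x = 0.856611
  5_p_x = 0.800074
  6_p_x = 0.738469
e_x = 5.2557


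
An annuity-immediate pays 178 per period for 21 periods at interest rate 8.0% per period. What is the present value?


PV = PMT * (1 - (1+i)^(-n)) / i
= 178 * (1 - (1+0.08)^(-21)) / 0.08
= 178 * (1 - 0.198656) / 0.08
= 178 * 10.016803
= 1782.991


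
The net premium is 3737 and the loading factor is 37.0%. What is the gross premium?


Gross = net * (1 + loading)
= 3737 * (1 + 0.37)
= 3737 * 1.37
= 5119.69


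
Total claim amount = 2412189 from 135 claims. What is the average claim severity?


severity = total / number
= 2412189 / 135
= 17868.0667


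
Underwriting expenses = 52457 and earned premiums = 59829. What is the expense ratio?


Expense ratio = expenses / premiums
= 52457 / 59829
= 0.8768


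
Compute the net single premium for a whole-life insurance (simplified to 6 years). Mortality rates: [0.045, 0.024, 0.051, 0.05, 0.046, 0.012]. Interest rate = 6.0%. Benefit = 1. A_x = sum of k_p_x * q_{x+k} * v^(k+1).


v = 0.943396
Year 0: k_p_x=1.0, q=0.045, term=0.042453
Year 1: k_p_x=0.955, q=0.024, term=0.020399
Year 2: k_p_x=0.93208, q=0.051, term=0.039912
Year 3: k_p_x=0.884544, q=0.05, term=0.035032
Year 4: k_p_x=0.840317, q=0.046, term=0.028885
Year 5: k_p_x=0.801662, q=0.012, term=0.006782
A_x = 0.1735


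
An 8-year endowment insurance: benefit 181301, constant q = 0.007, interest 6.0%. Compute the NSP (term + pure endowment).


Term component = 7706.9621
Pure endowment = 8_p_x * v^8 * benefit = 0.945353 * 0.627412 * 181301 = 107534.3626
NSP = 115241.3248


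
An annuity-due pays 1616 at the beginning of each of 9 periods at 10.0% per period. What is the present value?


PV_due = PMT * (1-(1+i)^(-n))/i * (1+i)
PV_immediate = 9306.5825
PV_due = 9306.5825 * 1.1
= 10237.2407


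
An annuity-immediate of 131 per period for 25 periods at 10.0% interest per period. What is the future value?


FV = PMT * ((1+i)^n - 1) / i
= 131 * ((1.1)^25 - 1) / 0.1
= 131 * (10.834706 - 1) / 0.1
= 12883.4648


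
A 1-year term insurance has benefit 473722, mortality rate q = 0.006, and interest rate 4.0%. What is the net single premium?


NSP = benefit * q * v
v = 1/(1+i) = 0.961538
NSP = 473722 * 0.006 * 0.961538
= 2733.0115


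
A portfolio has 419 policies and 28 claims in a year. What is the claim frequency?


frequency = claims / policies
= 28 / 419
= 0.0668


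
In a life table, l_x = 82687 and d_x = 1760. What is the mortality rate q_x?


q_x = d_x / l_x
= 1760 / 82687
= 0.0213


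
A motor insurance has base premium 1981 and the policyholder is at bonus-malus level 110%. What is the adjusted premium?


adjusted = base * BM_level / 100
= 1981 * 110 / 100
= 1981 * 1.1
= 2179.1


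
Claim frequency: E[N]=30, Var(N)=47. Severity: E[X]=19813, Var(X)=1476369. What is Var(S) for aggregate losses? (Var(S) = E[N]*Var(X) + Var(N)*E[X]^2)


Var(S) = E[N]*Var(X) + Var(N)*E[X]^2
= 30*1476369 + 47*19813^2
= 44291070 + 18450083543
= 1.8494e+10


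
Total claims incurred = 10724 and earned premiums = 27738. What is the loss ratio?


Loss ratio = claims / premiums
= 10724 / 27738
= 0.3866


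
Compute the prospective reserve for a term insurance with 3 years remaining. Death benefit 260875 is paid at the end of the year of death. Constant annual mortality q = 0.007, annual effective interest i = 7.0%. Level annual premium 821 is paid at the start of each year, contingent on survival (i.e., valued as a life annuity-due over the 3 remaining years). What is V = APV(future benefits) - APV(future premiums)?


v = 1/(1+i) = 0.934579
APV(future benefits) per unit = sum_{k=0}^{2} k_p_x * q * v^(k+1) = 0.018248
APV(future benefits) = 260875 * 0.018248 = 4760.3679
Life annuity-due factor ä_{x:3} = sum_{k=0}^{2} k_p_x * v^k = 2.789291
APV(future premiums) = 821 * 2.789291 = 2290.0077
V = 4760.3679 - 2290.0077
= 2470.3601


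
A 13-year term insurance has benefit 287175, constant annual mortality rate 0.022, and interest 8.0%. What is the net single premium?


NSP = benefit * sum_{k=0}^{n-1} k_p_x * q * v^(k+1)
With constant q=0.022, v=0.925926
Sum = 0.156296
NSP = 287175 * 0.156296
= 44884.1676


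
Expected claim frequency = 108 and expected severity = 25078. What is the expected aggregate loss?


E[S] = E[N] * E[X]
= 108 * 25078
= 2.7084e+06


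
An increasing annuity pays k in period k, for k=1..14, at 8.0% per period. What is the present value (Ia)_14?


(Ia)_n = sum_{k=1}^{n} k * v^k, v = 1/(1+i)
v = 0.925926
Sum computed term by term:
(Ia)_14 = 51.7165


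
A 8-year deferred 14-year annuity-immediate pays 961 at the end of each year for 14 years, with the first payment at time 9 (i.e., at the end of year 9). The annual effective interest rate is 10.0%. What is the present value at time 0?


PV at time 8 of the 14-year annuity-immediate:
a_n = 961 * (1-(1+0.1)^(-14))/0.1 = 7079.3866
Discount back 8 years to time 0:
PV = 7079.3866 * (1+0.1)^(-8)
= 7079.3866 * 0.466507
= 3302.5861


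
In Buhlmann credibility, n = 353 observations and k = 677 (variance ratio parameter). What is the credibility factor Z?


Z = n / (n + k)
= 353 / (353 + 677)
= 353 / 1030
= 0.3427


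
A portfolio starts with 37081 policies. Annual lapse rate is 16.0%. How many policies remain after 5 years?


remaining = initial * (1 - lapse)^years
= 37081 * (1 - 0.16)^5
= 37081 * 0.418212
= 15507.717


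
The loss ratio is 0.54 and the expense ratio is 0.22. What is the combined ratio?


Combined ratio = loss ratio + expense ratio
= 0.54 + 0.22
= 0.76
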